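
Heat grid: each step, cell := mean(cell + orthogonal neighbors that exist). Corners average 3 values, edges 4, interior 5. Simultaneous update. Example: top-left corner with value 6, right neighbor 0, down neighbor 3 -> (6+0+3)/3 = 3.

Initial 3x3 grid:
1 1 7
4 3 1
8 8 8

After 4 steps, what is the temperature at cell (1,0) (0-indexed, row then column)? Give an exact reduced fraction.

Answer: 915379/216000

Derivation:
Step 1: cell (1,0) = 4
Step 2: cell (1,0) = 241/60
Step 3: cell (1,0) = 7741/1800
Step 4: cell (1,0) = 915379/216000
Full grid after step 4:
  19877/5400 261043/72000 165191/43200
  915379/216000 785621/180000 3761641/864000
  640673/129600 4304141/864000 324799/64800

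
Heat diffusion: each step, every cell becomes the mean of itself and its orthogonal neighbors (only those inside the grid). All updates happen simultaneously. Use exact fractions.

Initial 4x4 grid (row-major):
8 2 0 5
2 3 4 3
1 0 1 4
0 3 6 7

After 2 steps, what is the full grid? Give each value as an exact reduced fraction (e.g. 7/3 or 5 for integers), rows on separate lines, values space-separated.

Answer: 43/12 61/20 163/60 113/36
209/80 51/20 283/100 757/240
431/240 49/25 74/25 197/48
13/9 283/120 91/24 41/9

Derivation:
After step 1:
  4 13/4 11/4 8/3
  7/2 11/5 11/5 4
  3/4 8/5 3 15/4
  4/3 9/4 17/4 17/3
After step 2:
  43/12 61/20 163/60 113/36
  209/80 51/20 283/100 757/240
  431/240 49/25 74/25 197/48
  13/9 283/120 91/24 41/9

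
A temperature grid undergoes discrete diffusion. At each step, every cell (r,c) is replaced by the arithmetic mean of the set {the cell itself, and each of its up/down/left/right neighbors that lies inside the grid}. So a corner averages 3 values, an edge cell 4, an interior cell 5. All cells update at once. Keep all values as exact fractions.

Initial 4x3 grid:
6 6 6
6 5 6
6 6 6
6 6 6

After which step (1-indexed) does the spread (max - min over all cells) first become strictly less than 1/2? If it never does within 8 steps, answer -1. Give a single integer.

Step 1: max=6, min=23/4, spread=1/4
  -> spread < 1/2 first at step 1
Step 2: max=6, min=577/100, spread=23/100
Step 3: max=2387/400, min=27989/4800, spread=131/960
Step 4: max=42809/7200, min=252649/43200, spread=841/8640
Step 5: max=8546627/1440000, min=101137949/17280000, spread=56863/691200
Step 6: max=76770457/12960000, min=911585659/155520000, spread=386393/6220800
Step 7: max=30683641187/5184000000, min=364854276869/62208000000, spread=26795339/497664000
Step 8: max=1839153850333/311040000000, min=21911064285871/3732480000000, spread=254051069/5971968000

Answer: 1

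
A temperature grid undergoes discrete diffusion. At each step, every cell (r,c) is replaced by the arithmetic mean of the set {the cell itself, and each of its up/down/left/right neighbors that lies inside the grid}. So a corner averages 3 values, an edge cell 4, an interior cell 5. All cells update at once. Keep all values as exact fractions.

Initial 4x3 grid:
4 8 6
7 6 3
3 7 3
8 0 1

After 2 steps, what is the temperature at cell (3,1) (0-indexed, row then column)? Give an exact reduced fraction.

Step 1: cell (3,1) = 4
Step 2: cell (3,1) = 16/5
Full grid after step 2:
  52/9 121/20 97/18
  1427/240 51/10 149/30
  1123/240 19/4 197/60
  167/36 16/5 53/18

Answer: 16/5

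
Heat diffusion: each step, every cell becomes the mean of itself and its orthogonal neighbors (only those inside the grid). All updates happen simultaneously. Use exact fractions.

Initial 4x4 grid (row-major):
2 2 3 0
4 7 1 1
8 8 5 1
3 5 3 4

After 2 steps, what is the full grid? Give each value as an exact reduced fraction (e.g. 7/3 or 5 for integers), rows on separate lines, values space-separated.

Answer: 137/36 181/60 73/30 43/36
271/60 463/100 273/100 247/120
86/15 251/50 103/25 293/120
95/18 157/30 229/60 29/9

Derivation:
After step 1:
  8/3 7/2 3/2 4/3
  21/4 22/5 17/5 3/4
  23/4 33/5 18/5 11/4
  16/3 19/4 17/4 8/3
After step 2:
  137/36 181/60 73/30 43/36
  271/60 463/100 273/100 247/120
  86/15 251/50 103/25 293/120
  95/18 157/30 229/60 29/9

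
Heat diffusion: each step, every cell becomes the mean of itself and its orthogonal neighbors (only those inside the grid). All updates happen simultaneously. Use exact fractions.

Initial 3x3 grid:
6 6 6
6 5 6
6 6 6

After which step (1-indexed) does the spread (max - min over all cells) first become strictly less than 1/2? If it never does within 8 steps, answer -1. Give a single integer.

Answer: 1

Derivation:
Step 1: max=6, min=23/4, spread=1/4
  -> spread < 1/2 first at step 1
Step 2: max=471/80, min=144/25, spread=51/400
Step 3: max=2113/360, min=27977/4800, spread=589/14400
Step 4: max=1686919/288000, min=175057/30000, spread=31859/1440000
Step 5: max=10535279/1800000, min=100988393/17280000, spread=751427/86400000
Step 6: max=6065736871/1036800000, min=631365313/108000000, spread=23149331/5184000000
Step 7: max=37905068111/6480000000, min=363765345737/62208000000, spread=616540643/311040000000
Step 8: max=21830947991239/3732480000000, min=2273687546017/388800000000, spread=17737747379/18662400000000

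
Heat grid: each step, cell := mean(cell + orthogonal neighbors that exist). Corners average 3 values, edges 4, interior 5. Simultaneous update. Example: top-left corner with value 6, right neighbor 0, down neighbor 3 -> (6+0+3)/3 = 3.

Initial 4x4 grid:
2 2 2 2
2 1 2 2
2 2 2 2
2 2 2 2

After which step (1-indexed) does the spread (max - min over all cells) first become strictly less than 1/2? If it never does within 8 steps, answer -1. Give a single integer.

Step 1: max=2, min=7/4, spread=1/4
  -> spread < 1/2 first at step 1
Step 2: max=2, min=89/50, spread=11/50
Step 3: max=2, min=4433/2400, spread=367/2400
Step 4: max=1187/600, min=20029/10800, spread=1337/10800
Step 5: max=35531/18000, min=606331/324000, spread=33227/324000
Step 6: max=211951/108000, min=18225673/9720000, spread=849917/9720000
Step 7: max=3171467/1620000, min=549485653/291600000, spread=21378407/291600000
Step 8: max=948311657/486000000, min=16529537629/8748000000, spread=540072197/8748000000

Answer: 1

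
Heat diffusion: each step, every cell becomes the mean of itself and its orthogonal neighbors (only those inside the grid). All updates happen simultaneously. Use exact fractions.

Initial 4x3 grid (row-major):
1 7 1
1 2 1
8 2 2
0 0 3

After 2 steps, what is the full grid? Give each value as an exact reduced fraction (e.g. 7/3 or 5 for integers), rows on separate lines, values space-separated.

Answer: 35/12 227/80 29/12
227/80 253/100 91/40
673/240 57/25 239/120
20/9 503/240 59/36

Derivation:
After step 1:
  3 11/4 3
  3 13/5 3/2
  11/4 14/5 2
  8/3 5/4 5/3
After step 2:
  35/12 227/80 29/12
  227/80 253/100 91/40
  673/240 57/25 239/120
  20/9 503/240 59/36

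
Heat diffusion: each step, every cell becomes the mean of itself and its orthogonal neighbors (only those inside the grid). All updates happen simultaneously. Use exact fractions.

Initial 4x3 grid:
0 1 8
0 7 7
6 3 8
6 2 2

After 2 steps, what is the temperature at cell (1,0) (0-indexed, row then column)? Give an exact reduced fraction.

Answer: 41/15

Derivation:
Step 1: cell (1,0) = 13/4
Step 2: cell (1,0) = 41/15
Full grid after step 2:
  91/36 199/60 101/18
  41/15 471/100 643/120
  253/60 104/25 217/40
  35/9 1027/240 49/12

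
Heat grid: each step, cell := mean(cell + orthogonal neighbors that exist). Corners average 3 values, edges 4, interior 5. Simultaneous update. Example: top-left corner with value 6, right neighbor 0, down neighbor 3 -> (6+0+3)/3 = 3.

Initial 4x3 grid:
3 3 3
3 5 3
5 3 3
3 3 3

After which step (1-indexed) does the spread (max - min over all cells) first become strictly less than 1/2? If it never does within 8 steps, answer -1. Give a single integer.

Answer: 3

Derivation:
Step 1: max=4, min=3, spread=1
Step 2: max=449/120, min=3, spread=89/120
Step 3: max=4307/1200, min=1289/400, spread=11/30
  -> spread < 1/2 first at step 3
Step 4: max=379547/108000, min=35017/10800, spread=29377/108000
Step 5: max=469171/135000, min=894517/270000, spread=1753/10800
Step 6: max=9907807/2880000, min=64658041/19440000, spread=71029/622080
Step 7: max=6670716229/1944000000, min=3908223619/1166400000, spread=7359853/91125000
Step 8: max=35458144567/10368000000, min=78353335807/23328000000, spread=45679663/746496000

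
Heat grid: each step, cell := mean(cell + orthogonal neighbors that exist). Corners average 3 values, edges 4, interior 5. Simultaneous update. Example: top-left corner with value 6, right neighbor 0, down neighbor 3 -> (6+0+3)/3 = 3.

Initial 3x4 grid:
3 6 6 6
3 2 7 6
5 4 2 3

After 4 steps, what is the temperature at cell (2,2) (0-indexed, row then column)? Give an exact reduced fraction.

Answer: 184631/43200

Derivation:
Step 1: cell (2,2) = 4
Step 2: cell (2,2) = 931/240
Step 3: cell (2,2) = 6167/1440
Step 4: cell (2,2) = 184631/43200
Full grid after step 4:
  35717/8640 32597/7200 35351/7200 2503/480
  230701/57600 33511/8000 10547/2250 419677/86400
  3643/960 58169/14400 184631/43200 7417/1620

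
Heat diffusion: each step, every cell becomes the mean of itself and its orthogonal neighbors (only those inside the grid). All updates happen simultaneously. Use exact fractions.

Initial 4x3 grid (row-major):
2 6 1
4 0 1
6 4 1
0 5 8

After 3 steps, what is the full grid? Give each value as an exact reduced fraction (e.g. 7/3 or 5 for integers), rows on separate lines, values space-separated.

After step 1:
  4 9/4 8/3
  3 3 3/4
  7/2 16/5 7/2
  11/3 17/4 14/3
After step 2:
  37/12 143/48 17/9
  27/8 61/25 119/48
  401/120 349/100 727/240
  137/36 947/240 149/36
After step 3:
  151/48 37409/14400 529/216
  153/50 4429/1500 17707/7200
  12611/3600 2437/750 23647/7200
  7987/2160 55369/14400 4001/1080

Answer: 151/48 37409/14400 529/216
153/50 4429/1500 17707/7200
12611/3600 2437/750 23647/7200
7987/2160 55369/14400 4001/1080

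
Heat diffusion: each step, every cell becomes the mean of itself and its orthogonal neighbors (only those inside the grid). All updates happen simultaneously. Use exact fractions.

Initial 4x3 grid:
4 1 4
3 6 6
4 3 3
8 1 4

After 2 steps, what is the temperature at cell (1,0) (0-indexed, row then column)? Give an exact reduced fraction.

Answer: 913/240

Derivation:
Step 1: cell (1,0) = 17/4
Step 2: cell (1,0) = 913/240
Full grid after step 2:
  32/9 833/240 73/18
  913/240 399/100 973/240
  989/240 197/50 889/240
  77/18 18/5 32/9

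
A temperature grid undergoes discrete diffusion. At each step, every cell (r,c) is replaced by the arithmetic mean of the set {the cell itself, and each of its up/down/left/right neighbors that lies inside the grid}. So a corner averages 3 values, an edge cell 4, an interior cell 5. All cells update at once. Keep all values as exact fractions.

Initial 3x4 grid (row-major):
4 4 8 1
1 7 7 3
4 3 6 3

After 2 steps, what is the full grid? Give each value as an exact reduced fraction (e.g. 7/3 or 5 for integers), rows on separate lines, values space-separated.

Answer: 17/4 363/80 419/80 25/6
211/60 507/100 477/100 177/40
35/9 1009/240 399/80 49/12

Derivation:
After step 1:
  3 23/4 5 4
  4 22/5 31/5 7/2
  8/3 5 19/4 4
After step 2:
  17/4 363/80 419/80 25/6
  211/60 507/100 477/100 177/40
  35/9 1009/240 399/80 49/12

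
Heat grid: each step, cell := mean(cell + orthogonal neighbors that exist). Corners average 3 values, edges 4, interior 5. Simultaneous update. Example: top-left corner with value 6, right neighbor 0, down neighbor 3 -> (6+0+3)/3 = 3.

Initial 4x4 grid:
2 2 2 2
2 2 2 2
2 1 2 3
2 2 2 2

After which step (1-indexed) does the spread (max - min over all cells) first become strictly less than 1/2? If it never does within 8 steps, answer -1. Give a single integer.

Answer: 2

Derivation:
Step 1: max=7/3, min=7/4, spread=7/12
Step 2: max=53/24, min=91/50, spread=233/600
  -> spread < 1/2 first at step 2
Step 3: max=925/432, min=4457/2400, spread=6137/21600
Step 4: max=136163/64800, min=20221/10800, spread=14837/64800
Step 5: max=3361541/1620000, min=122783/64800, spread=48661/270000
Step 6: max=39971957/19440000, min=18548107/9720000, spread=35503/240000
Step 7: max=2979236657/1458000000, min=560550373/291600000, spread=7353533/60750000
Step 8: max=177802820731/87480000000, min=16907293771/8748000000, spread=2909961007/29160000000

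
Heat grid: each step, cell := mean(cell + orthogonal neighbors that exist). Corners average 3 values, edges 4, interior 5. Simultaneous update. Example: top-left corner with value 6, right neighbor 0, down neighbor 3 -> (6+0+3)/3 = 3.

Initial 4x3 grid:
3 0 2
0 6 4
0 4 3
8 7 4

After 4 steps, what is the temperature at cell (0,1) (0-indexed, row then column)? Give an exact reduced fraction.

Step 1: cell (0,1) = 11/4
Step 2: cell (0,1) = 171/80
Step 3: cell (0,1) = 12097/4800
Step 4: cell (0,1) = 736163/288000
Full grid after step 4:
  35459/14400 736163/288000 121927/43200
  67939/24000 122349/40000 19141/6000
  87119/24000 1351541/360000 210799/54000
  178637/43200 3728869/864000 560261/129600

Answer: 736163/288000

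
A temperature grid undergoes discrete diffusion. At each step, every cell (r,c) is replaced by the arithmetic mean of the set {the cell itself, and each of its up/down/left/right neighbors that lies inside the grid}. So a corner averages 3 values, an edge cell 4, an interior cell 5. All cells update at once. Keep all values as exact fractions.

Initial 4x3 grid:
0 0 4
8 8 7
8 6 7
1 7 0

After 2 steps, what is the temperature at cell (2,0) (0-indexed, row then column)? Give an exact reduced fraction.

Step 1: cell (2,0) = 23/4
Step 2: cell (2,0) = 1457/240
Full grid after step 2:
  35/9 227/60 79/18
  1213/240 57/10 629/120
  1457/240 109/20 701/120
  175/36 207/40 79/18

Answer: 1457/240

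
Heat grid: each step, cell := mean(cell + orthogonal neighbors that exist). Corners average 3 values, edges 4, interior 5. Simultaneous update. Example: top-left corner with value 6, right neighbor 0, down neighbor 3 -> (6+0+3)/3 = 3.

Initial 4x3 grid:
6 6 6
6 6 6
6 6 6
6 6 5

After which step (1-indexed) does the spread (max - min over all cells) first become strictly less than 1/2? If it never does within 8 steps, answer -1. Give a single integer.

Answer: 1

Derivation:
Step 1: max=6, min=17/3, spread=1/3
  -> spread < 1/2 first at step 1
Step 2: max=6, min=103/18, spread=5/18
Step 3: max=6, min=1255/216, spread=41/216
Step 4: max=6, min=151303/25920, spread=4217/25920
Step 5: max=43121/7200, min=9122051/1555200, spread=38417/311040
Step 6: max=861403/144000, min=548671789/93312000, spread=1903471/18662400
Step 7: max=25804241/4320000, min=32991330911/5598720000, spread=18038617/223948800
Step 8: max=2319873241/388800000, min=1982271017149/335923200000, spread=883978523/13436928000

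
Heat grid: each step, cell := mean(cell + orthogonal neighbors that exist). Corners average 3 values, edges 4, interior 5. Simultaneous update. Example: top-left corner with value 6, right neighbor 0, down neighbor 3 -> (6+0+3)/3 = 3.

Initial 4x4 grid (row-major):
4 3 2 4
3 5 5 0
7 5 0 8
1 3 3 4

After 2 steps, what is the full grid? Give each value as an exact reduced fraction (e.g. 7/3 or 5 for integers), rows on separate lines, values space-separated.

Answer: 139/36 109/30 57/20 13/4
977/240 377/100 371/100 233/80
197/48 97/25 161/50 329/80
32/9 79/24 147/40 7/2

Derivation:
After step 1:
  10/3 7/2 7/2 2
  19/4 21/5 12/5 17/4
  4 4 21/5 3
  11/3 3 5/2 5
After step 2:
  139/36 109/30 57/20 13/4
  977/240 377/100 371/100 233/80
  197/48 97/25 161/50 329/80
  32/9 79/24 147/40 7/2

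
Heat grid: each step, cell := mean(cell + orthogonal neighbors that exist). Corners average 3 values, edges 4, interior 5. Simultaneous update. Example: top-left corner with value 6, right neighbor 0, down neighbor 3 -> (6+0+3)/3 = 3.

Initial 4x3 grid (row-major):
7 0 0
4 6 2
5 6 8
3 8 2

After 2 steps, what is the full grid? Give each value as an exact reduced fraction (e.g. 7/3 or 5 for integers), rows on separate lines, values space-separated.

Answer: 149/36 671/240 95/36
259/60 459/100 383/120
329/60 479/100 211/40
175/36 1361/240 61/12

Derivation:
After step 1:
  11/3 13/4 2/3
  11/2 18/5 4
  9/2 33/5 9/2
  16/3 19/4 6
After step 2:
  149/36 671/240 95/36
  259/60 459/100 383/120
  329/60 479/100 211/40
  175/36 1361/240 61/12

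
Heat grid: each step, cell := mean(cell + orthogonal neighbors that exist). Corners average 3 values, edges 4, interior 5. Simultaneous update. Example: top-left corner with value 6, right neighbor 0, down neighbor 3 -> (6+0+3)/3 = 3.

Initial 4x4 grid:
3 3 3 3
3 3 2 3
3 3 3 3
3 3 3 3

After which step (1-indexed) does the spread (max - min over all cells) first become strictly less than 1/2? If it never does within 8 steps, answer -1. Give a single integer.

Answer: 1

Derivation:
Step 1: max=3, min=11/4, spread=1/4
  -> spread < 1/2 first at step 1
Step 2: max=3, min=139/50, spread=11/50
Step 3: max=3, min=6833/2400, spread=367/2400
Step 4: max=1787/600, min=30829/10800, spread=1337/10800
Step 5: max=53531/18000, min=930331/324000, spread=33227/324000
Step 6: max=319951/108000, min=27945673/9720000, spread=849917/9720000
Step 7: max=4791467/1620000, min=841085653/291600000, spread=21378407/291600000
Step 8: max=1434311657/486000000, min=25277537629/8748000000, spread=540072197/8748000000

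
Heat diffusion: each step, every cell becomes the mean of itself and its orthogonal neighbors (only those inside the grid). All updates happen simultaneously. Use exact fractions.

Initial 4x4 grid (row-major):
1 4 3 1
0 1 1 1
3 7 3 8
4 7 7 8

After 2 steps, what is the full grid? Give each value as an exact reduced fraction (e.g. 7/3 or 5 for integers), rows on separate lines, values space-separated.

Answer: 31/18 263/120 239/120 20/9
541/240 121/50 73/25 673/240
817/240 87/20 449/100 1237/240
173/36 641/120 761/120 227/36

Derivation:
After step 1:
  5/3 9/4 9/4 5/3
  5/4 13/5 9/5 11/4
  7/2 21/5 26/5 5
  14/3 25/4 25/4 23/3
After step 2:
  31/18 263/120 239/120 20/9
  541/240 121/50 73/25 673/240
  817/240 87/20 449/100 1237/240
  173/36 641/120 761/120 227/36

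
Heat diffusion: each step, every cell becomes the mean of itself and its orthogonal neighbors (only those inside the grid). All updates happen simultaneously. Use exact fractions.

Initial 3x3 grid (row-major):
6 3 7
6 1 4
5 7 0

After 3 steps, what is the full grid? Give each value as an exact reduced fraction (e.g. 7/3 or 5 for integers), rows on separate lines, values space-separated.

Answer: 1123/240 60929/14400 8917/2160
10759/2400 6437/1500 13501/3600
1103/240 57629/14400 8257/2160

Derivation:
After step 1:
  5 17/4 14/3
  9/2 21/5 3
  6 13/4 11/3
After step 2:
  55/12 1087/240 143/36
  197/40 96/25 233/60
  55/12 1027/240 119/36
After step 3:
  1123/240 60929/14400 8917/2160
  10759/2400 6437/1500 13501/3600
  1103/240 57629/14400 8257/2160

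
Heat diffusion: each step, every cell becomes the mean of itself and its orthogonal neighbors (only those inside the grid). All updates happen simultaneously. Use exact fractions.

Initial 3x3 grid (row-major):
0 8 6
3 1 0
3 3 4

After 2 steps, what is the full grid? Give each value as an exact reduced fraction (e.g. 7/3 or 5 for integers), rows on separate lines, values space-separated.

After step 1:
  11/3 15/4 14/3
  7/4 3 11/4
  3 11/4 7/3
After step 2:
  55/18 181/48 67/18
  137/48 14/5 51/16
  5/2 133/48 47/18

Answer: 55/18 181/48 67/18
137/48 14/5 51/16
5/2 133/48 47/18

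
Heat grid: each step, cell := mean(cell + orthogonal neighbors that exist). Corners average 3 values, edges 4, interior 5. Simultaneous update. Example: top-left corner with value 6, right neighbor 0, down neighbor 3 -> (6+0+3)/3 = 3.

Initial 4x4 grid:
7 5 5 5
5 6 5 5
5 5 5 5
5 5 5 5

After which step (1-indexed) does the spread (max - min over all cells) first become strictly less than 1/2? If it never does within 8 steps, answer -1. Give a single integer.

Answer: 4

Derivation:
Step 1: max=23/4, min=5, spread=3/4
Step 2: max=103/18, min=5, spread=13/18
Step 3: max=5951/1080, min=5, spread=551/1080
Step 4: max=177143/32400, min=3013/600, spread=14441/32400
  -> spread < 1/2 first at step 4
Step 5: max=5240537/972000, min=90469/18000, spread=355211/972000
Step 6: max=156157571/29160000, min=544997/108000, spread=9008381/29160000
Step 7: max=4651559951/874800000, min=32779/6480, spread=226394951/874800000
Step 8: max=138894166943/26244000000, min=2466306343/486000000, spread=5713624421/26244000000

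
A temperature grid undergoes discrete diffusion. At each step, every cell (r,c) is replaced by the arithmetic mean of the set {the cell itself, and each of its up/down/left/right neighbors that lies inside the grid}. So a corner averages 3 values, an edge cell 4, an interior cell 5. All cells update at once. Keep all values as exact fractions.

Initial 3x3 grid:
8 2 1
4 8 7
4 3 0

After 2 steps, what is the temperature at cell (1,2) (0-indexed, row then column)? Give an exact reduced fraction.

Step 1: cell (1,2) = 4
Step 2: cell (1,2) = 58/15
Full grid after step 2:
  185/36 351/80 145/36
  287/60 233/50 58/15
  161/36 311/80 133/36

Answer: 58/15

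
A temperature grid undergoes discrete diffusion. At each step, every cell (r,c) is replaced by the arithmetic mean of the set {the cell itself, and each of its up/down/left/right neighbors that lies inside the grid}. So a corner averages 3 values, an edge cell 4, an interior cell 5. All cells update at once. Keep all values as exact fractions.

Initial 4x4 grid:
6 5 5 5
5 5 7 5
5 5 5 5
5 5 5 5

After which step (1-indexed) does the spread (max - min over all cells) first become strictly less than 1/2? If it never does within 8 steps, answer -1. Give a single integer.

Answer: 2

Derivation:
Step 1: max=11/2, min=5, spread=1/2
Step 2: max=136/25, min=5, spread=11/25
  -> spread < 1/2 first at step 2
Step 3: max=12859/2400, min=241/48, spread=809/2400
Step 4: max=114809/21600, min=36487/7200, spread=1337/5400
Step 5: max=11459503/2160000, min=366167/72000, spread=474493/2160000
Step 6: max=102771653/19440000, min=6624799/1296000, spread=849917/4860000
Step 7: max=10252817359/1944000000, min=199270697/38880000, spread=1190463/8000000
Step 8: max=92088801509/17496000000, min=9992056969/1944000000, spread=540072197/4374000000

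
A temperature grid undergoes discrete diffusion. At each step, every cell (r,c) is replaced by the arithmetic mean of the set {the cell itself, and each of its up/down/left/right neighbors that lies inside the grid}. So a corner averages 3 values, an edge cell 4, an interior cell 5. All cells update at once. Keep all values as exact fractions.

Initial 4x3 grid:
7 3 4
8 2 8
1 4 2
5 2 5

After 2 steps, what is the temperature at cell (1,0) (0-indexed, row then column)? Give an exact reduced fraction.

Step 1: cell (1,0) = 9/2
Step 2: cell (1,0) = 5
Full grid after step 2:
  29/6 5 13/3
  5 197/50 75/16
  52/15 409/100 279/80
  67/18 89/30 47/12

Answer: 5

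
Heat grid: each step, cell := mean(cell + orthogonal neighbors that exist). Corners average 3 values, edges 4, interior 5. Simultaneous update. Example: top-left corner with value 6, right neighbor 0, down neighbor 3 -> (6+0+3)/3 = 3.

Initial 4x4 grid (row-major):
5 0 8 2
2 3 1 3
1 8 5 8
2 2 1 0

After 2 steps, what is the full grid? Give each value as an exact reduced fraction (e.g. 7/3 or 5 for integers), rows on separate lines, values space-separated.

Answer: 109/36 713/240 181/48 127/36
167/60 347/100 353/100 95/24
43/15 177/50 92/25 151/40
49/18 643/240 257/80 3

Derivation:
After step 1:
  7/3 4 11/4 13/3
  11/4 14/5 4 7/2
  13/4 19/5 23/5 4
  5/3 13/4 2 3
After step 2:
  109/36 713/240 181/48 127/36
  167/60 347/100 353/100 95/24
  43/15 177/50 92/25 151/40
  49/18 643/240 257/80 3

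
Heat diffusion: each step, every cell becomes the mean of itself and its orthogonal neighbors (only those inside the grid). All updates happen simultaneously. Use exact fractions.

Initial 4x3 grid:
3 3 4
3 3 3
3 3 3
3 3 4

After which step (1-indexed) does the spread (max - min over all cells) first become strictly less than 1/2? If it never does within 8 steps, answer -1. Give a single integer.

Step 1: max=10/3, min=3, spread=1/3
  -> spread < 1/2 first at step 1
Step 2: max=59/18, min=3, spread=5/18
Step 3: max=1387/432, min=731/240, spread=89/540
Step 4: max=82607/25920, min=11051/3600, spread=15199/129600
Step 5: max=4926913/1555200, min=37063/12000, spread=617741/7776000
Step 6: max=122761393/38880000, min=40187131/12960000, spread=55/972
Step 7: max=7348643387/2332800000, min=2417993629/777600000, spread=7573/186624
Step 8: max=440156778133/139968000000, min=48453739237/15552000000, spread=32585/1119744

Answer: 1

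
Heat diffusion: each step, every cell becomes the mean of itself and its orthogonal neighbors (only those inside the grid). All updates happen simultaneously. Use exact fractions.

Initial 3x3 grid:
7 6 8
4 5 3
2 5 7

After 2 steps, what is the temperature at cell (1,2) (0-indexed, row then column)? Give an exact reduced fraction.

Answer: 1261/240

Derivation:
Step 1: cell (1,2) = 23/4
Step 2: cell (1,2) = 1261/240
Full grid after step 2:
  50/9 673/120 215/36
  553/120 261/50 1261/240
  155/36 1081/240 31/6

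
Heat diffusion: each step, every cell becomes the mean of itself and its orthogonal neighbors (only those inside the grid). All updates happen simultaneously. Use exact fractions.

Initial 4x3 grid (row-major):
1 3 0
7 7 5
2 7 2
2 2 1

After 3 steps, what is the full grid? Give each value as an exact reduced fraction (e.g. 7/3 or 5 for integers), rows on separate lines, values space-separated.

After step 1:
  11/3 11/4 8/3
  17/4 29/5 7/2
  9/2 4 15/4
  2 3 5/3
After step 2:
  32/9 893/240 107/36
  1093/240 203/50 943/240
  59/16 421/100 155/48
  19/6 8/3 101/36
After step 3:
  4259/1080 51511/14400 478/135
  28543/7200 24569/6000 25543/7200
  9371/2400 1339/375 25513/7200
  457/144 2891/900 1253/432

Answer: 4259/1080 51511/14400 478/135
28543/7200 24569/6000 25543/7200
9371/2400 1339/375 25513/7200
457/144 2891/900 1253/432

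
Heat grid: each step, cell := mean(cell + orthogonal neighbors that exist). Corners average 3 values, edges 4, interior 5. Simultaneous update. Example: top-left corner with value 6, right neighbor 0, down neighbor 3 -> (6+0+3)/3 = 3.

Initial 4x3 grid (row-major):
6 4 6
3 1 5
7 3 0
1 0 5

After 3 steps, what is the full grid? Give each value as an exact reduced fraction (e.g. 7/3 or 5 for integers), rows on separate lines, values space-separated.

After step 1:
  13/3 17/4 5
  17/4 16/5 3
  7/2 11/5 13/4
  8/3 9/4 5/3
After step 2:
  77/18 1007/240 49/12
  917/240 169/50 289/80
  757/240 72/25 607/240
  101/36 527/240 43/18
After step 3:
  2213/540 57373/14400 1427/360
  26339/7200 21467/6000 2721/800
  22789/7200 16967/6000 20539/7200
  367/135 36973/14400 2561/1080

Answer: 2213/540 57373/14400 1427/360
26339/7200 21467/6000 2721/800
22789/7200 16967/6000 20539/7200
367/135 36973/14400 2561/1080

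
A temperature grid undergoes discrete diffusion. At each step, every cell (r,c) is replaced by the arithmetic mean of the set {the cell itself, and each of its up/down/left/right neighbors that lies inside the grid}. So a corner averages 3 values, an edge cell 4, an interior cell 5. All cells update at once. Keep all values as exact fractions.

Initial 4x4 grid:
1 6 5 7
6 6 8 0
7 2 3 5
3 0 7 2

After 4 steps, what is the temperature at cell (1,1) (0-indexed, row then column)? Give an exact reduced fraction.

Step 1: cell (1,1) = 28/5
Step 2: cell (1,1) = 231/50
Step 3: cell (1,1) = 14611/3000
Step 4: cell (1,1) = 409279/90000
Full grid after step 4:
  154213/32400 532909/108000 19119/4000 10429/2160
  250427/54000 409279/90000 140939/30000 39769/9000
  221807/54000 381331/90000 363557/90000 112709/27000
  125881/32400 404629/108000 418781/108000 24331/6480

Answer: 409279/90000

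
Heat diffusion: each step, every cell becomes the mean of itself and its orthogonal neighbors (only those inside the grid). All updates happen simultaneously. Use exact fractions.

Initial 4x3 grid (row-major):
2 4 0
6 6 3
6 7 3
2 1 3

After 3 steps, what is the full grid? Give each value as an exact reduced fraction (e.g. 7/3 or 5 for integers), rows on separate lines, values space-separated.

After step 1:
  4 3 7/3
  5 26/5 3
  21/4 23/5 4
  3 13/4 7/3
After step 2:
  4 109/30 25/9
  389/80 104/25 109/30
  357/80 223/50 209/60
  23/6 791/240 115/36
After step 3:
  2999/720 6557/1800 452/135
  3497/800 24899/6000 12649/3600
  10571/2400 11917/3000 6647/1800
  1391/360 53221/14400 7181/2160

Answer: 2999/720 6557/1800 452/135
3497/800 24899/6000 12649/3600
10571/2400 11917/3000 6647/1800
1391/360 53221/14400 7181/2160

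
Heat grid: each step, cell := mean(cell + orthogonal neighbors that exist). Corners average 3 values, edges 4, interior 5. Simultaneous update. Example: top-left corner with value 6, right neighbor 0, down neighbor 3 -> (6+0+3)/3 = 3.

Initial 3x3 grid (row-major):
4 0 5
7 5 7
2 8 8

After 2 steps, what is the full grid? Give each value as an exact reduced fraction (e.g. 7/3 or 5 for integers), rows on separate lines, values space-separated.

Answer: 35/9 497/120 55/12
577/120 127/25 1399/240
191/36 1469/240 59/9

Derivation:
After step 1:
  11/3 7/2 4
  9/2 27/5 25/4
  17/3 23/4 23/3
After step 2:
  35/9 497/120 55/12
  577/120 127/25 1399/240
  191/36 1469/240 59/9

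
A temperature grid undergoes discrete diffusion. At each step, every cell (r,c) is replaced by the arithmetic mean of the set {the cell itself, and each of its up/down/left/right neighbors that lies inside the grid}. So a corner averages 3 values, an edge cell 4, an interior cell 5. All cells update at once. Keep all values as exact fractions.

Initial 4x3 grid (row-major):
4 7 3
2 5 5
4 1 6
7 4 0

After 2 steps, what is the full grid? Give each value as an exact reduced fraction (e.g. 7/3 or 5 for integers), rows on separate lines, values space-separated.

After step 1:
  13/3 19/4 5
  15/4 4 19/4
  7/2 4 3
  5 3 10/3
After step 2:
  77/18 217/48 29/6
  187/48 17/4 67/16
  65/16 7/2 181/48
  23/6 23/6 28/9

Answer: 77/18 217/48 29/6
187/48 17/4 67/16
65/16 7/2 181/48
23/6 23/6 28/9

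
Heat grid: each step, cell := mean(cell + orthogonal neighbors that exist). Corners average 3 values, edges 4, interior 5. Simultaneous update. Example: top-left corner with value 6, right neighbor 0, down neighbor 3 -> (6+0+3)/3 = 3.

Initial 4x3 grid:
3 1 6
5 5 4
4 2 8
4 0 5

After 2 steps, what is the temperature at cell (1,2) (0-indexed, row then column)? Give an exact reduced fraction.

Step 1: cell (1,2) = 23/4
Step 2: cell (1,2) = 527/120
Full grid after step 2:
  11/3 829/240 79/18
  18/5 419/100 527/120
  217/60 369/100 559/120
  55/18 271/80 71/18

Answer: 527/120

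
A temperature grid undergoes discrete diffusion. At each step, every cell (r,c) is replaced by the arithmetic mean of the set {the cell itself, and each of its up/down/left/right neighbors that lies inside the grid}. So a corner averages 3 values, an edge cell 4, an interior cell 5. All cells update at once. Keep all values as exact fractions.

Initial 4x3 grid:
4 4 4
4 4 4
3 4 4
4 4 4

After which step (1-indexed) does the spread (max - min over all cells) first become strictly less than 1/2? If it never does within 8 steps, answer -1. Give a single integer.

Answer: 1

Derivation:
Step 1: max=4, min=11/3, spread=1/3
  -> spread < 1/2 first at step 1
Step 2: max=4, min=449/120, spread=31/120
Step 3: max=4, min=4109/1080, spread=211/1080
Step 4: max=7153/1800, min=415103/108000, spread=14077/108000
Step 5: max=428317/108000, min=3747593/972000, spread=5363/48600
Step 6: max=237131/60000, min=112899191/29160000, spread=93859/1166400
Step 7: max=383463533/97200000, min=6788125519/1749600000, spread=4568723/69984000
Step 8: max=11482381111/2916000000, min=408123564371/104976000000, spread=8387449/167961600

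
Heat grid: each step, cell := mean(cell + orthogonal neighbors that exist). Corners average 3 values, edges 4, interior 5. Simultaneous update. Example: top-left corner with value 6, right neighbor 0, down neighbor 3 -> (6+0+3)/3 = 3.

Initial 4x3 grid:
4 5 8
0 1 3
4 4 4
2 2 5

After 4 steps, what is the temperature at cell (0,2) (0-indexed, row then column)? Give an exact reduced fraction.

Answer: 254471/64800

Derivation:
Step 1: cell (0,2) = 16/3
Step 2: cell (0,2) = 83/18
Step 3: cell (0,2) = 4483/1080
Step 4: cell (0,2) = 254471/64800
Full grid after step 4:
  17833/5400 1564279/432000 254471/64800
  24561/8000 153569/45000 202193/54000
  631687/216000 1153927/360000 190453/54000
  379457/129600 2732843/864000 442307/129600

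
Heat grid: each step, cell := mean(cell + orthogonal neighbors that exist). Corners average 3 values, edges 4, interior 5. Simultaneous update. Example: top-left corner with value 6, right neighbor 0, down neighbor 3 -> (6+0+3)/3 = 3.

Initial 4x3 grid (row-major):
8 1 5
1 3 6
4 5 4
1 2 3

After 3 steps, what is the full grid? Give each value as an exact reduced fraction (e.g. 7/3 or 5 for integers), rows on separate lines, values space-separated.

After step 1:
  10/3 17/4 4
  4 16/5 9/2
  11/4 18/5 9/2
  7/3 11/4 3
After step 2:
  139/36 887/240 17/4
  797/240 391/100 81/20
  761/240 84/25 39/10
  47/18 701/240 41/12
After step 3:
  979/270 56581/14400 2879/720
  25673/7200 5501/1500 1611/400
  22433/7200 10357/3000 2209/600
  3133/1080 44311/14400 273/80

Answer: 979/270 56581/14400 2879/720
25673/7200 5501/1500 1611/400
22433/7200 10357/3000 2209/600
3133/1080 44311/14400 273/80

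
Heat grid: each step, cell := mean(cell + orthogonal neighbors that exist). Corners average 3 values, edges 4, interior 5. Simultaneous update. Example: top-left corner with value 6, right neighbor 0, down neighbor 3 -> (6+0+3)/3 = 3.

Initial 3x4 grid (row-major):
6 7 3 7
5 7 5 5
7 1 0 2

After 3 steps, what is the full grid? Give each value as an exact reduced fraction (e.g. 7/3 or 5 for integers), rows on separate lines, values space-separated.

After step 1:
  6 23/4 11/2 5
  25/4 5 4 19/4
  13/3 15/4 2 7/3
After step 2:
  6 89/16 81/16 61/12
  259/48 99/20 17/4 193/48
  43/9 181/48 145/48 109/36
After step 3:
  407/72 863/160 479/96 85/18
  15209/2880 5743/1200 5113/1200 2359/576
  251/54 5947/1440 1013/288 725/216

Answer: 407/72 863/160 479/96 85/18
15209/2880 5743/1200 5113/1200 2359/576
251/54 5947/1440 1013/288 725/216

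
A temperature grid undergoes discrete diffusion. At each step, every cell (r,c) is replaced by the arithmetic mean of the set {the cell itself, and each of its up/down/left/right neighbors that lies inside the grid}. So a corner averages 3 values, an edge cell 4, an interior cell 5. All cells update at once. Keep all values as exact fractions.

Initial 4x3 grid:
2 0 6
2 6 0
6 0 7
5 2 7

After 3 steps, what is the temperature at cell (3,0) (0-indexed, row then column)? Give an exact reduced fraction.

Answer: 8627/2160

Derivation:
Step 1: cell (3,0) = 13/3
Step 2: cell (3,0) = 133/36
Step 3: cell (3,0) = 8627/2160
Full grid after step 3:
  5471/2160 21743/7200 679/240
  23483/7200 4331/1500 2887/800
  24113/7200 2933/750 26513/7200
  8627/2160 27643/7200 9287/2160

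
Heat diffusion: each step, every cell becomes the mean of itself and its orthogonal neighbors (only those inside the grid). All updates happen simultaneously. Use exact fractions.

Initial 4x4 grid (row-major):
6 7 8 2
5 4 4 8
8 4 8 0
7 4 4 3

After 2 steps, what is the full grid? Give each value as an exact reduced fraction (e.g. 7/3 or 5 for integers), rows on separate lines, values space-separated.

After step 1:
  6 25/4 21/4 6
  23/4 24/5 32/5 7/2
  6 28/5 4 19/4
  19/3 19/4 19/4 7/3
After step 2:
  6 223/40 239/40 59/12
  451/80 144/25 479/100 413/80
  1421/240 503/100 51/10 175/48
  205/36 643/120 95/24 71/18

Answer: 6 223/40 239/40 59/12
451/80 144/25 479/100 413/80
1421/240 503/100 51/10 175/48
205/36 643/120 95/24 71/18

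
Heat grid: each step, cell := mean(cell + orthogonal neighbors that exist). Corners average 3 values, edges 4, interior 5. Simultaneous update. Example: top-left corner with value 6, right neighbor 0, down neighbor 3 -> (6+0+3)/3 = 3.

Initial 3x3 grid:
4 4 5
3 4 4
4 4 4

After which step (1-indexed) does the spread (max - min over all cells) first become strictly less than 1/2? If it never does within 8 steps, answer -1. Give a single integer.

Answer: 3

Derivation:
Step 1: max=13/3, min=11/3, spread=2/3
Step 2: max=77/18, min=893/240, spread=401/720
Step 3: max=4459/1080, min=8203/2160, spread=143/432
  -> spread < 1/2 first at step 3
Step 4: max=265523/64800, min=500921/129600, spread=1205/5184
Step 5: max=15741031/3888000, min=30213187/7776000, spread=10151/62208
Step 6: max=939913007/233280000, min=1826377889/466560000, spread=85517/746496
Step 7: max=56115995179/13996800000, min=109980643483/27993600000, spread=720431/8957952
Step 8: max=3357849044363/839808000000, min=6620866510601/1679616000000, spread=6069221/107495424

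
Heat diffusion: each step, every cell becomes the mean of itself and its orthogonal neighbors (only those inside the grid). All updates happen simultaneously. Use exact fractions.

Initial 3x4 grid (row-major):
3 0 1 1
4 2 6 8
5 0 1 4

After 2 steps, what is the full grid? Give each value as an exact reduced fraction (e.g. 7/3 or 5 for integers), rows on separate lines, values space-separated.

Answer: 22/9 247/120 313/120 121/36
337/120 13/5 31/10 961/240
17/6 203/80 761/240 71/18

Derivation:
After step 1:
  7/3 3/2 2 10/3
  7/2 12/5 18/5 19/4
  3 2 11/4 13/3
After step 2:
  22/9 247/120 313/120 121/36
  337/120 13/5 31/10 961/240
  17/6 203/80 761/240 71/18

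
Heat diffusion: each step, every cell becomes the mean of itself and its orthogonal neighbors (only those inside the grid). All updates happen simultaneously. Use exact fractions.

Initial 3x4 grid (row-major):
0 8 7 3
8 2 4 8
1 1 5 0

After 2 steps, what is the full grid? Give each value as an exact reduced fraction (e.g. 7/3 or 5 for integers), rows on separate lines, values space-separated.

After step 1:
  16/3 17/4 11/2 6
  11/4 23/5 26/5 15/4
  10/3 9/4 5/2 13/3
After step 2:
  37/9 1181/240 419/80 61/12
  961/240 381/100 431/100 1157/240
  25/9 761/240 857/240 127/36

Answer: 37/9 1181/240 419/80 61/12
961/240 381/100 431/100 1157/240
25/9 761/240 857/240 127/36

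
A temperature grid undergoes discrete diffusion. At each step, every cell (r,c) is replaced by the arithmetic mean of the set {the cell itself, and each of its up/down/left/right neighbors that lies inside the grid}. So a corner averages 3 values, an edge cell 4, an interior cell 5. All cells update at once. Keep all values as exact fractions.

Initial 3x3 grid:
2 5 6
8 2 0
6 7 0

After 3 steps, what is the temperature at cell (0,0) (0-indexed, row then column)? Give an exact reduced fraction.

Answer: 3323/720

Derivation:
Step 1: cell (0,0) = 5
Step 2: cell (0,0) = 53/12
Step 3: cell (0,0) = 3323/720
Full grid after step 3:
  3323/720 55583/14400 7519/2160
  3681/800 1029/250 473/150
  3523/720 56983/14400 7319/2160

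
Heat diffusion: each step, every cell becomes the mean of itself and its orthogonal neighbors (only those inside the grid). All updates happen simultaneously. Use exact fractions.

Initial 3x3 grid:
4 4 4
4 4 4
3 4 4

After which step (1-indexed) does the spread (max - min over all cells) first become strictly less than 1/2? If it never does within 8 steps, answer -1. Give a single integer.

Step 1: max=4, min=11/3, spread=1/3
  -> spread < 1/2 first at step 1
Step 2: max=4, min=67/18, spread=5/18
Step 3: max=4, min=823/216, spread=41/216
Step 4: max=1429/360, min=49709/12960, spread=347/2592
Step 5: max=14243/3600, min=3003463/777600, spread=2921/31104
Step 6: max=1702517/432000, min=180795461/46656000, spread=24611/373248
Step 7: max=38223259/9720000, min=10878717967/2799360000, spread=207329/4478976
Step 8: max=2034798401/518400000, min=653816447549/167961600000, spread=1746635/53747712

Answer: 1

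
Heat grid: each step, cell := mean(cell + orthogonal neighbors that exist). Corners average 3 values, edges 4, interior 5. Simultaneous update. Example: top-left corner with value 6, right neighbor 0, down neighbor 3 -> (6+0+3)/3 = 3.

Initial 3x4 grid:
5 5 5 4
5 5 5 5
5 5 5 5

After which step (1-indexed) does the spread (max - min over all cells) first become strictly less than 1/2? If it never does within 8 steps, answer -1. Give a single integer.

Answer: 1

Derivation:
Step 1: max=5, min=14/3, spread=1/3
  -> spread < 1/2 first at step 1
Step 2: max=5, min=85/18, spread=5/18
Step 3: max=5, min=1039/216, spread=41/216
Step 4: max=5, min=125383/25920, spread=4217/25920
Step 5: max=35921/7200, min=7566851/1555200, spread=38417/311040
Step 6: max=717403/144000, min=455359789/93312000, spread=1903471/18662400
Step 7: max=21484241/4320000, min=27392610911/5598720000, spread=18038617/223948800
Step 8: max=1931073241/388800000, min=1646347817149/335923200000, spread=883978523/13436928000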